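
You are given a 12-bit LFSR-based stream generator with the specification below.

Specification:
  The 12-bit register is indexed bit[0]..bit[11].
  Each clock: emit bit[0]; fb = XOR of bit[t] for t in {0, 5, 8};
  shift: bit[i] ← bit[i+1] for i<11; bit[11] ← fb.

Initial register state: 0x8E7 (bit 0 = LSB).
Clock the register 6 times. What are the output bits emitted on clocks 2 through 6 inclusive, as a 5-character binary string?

reg_0 = 0x8E7
clock 1: out=1, reg = 0x473
clock 2: out=1, reg = 0x239
clock 3: out=1, reg = 0x11C
clock 4: out=0, reg = 0x88E
clock 5: out=0, reg = 0x447
clock 6: out=1, reg = 0xA23

11001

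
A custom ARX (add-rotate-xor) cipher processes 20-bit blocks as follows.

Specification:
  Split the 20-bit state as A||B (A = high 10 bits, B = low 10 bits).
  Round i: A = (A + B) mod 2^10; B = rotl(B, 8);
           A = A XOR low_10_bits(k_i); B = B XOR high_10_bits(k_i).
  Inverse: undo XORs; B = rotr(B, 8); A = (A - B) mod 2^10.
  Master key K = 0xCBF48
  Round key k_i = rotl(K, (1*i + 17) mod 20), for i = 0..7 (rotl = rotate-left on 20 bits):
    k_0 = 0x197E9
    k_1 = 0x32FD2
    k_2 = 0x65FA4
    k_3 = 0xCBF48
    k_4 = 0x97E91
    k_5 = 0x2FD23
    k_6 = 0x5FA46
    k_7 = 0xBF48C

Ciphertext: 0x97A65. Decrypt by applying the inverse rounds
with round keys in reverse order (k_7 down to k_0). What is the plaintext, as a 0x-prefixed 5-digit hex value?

0xB567A

s_0 = ciphertext = 0x97A65
s_1 = InvRound(s_0, k_7) = 0x1CA60
s_2 = InvRound(s_1, k_6) = 0x6E47B
s_3 = InvRound(s_2, k_5) = 0x62B10
s_4 = InvRound(s_3, k_4) = 0x7793D
s_5 = InvRound(s_4, k_3) = 0x9304A
s_6 = InvRound(s_5, k_2) = 0x9CF75
s_7 = InvRound(s_6, k_1) = 0xA9AFB
s_8 = InvRound(s_7, k_0) = 0xB567A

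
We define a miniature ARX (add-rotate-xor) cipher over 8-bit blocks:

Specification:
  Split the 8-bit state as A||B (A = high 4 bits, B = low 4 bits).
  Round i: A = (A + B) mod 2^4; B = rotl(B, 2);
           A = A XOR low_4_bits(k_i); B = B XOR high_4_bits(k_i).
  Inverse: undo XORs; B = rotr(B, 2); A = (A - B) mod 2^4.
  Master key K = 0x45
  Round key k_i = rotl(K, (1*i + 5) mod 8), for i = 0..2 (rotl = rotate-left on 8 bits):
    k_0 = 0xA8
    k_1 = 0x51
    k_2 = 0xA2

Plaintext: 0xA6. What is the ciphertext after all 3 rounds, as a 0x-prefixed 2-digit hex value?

s_0 = plaintext = 0xA6
s_1 = Round(s_0, k_0) = 0x83
s_2 = Round(s_1, k_1) = 0xA9
s_3 = Round(s_2, k_2) = 0x1C

0x1C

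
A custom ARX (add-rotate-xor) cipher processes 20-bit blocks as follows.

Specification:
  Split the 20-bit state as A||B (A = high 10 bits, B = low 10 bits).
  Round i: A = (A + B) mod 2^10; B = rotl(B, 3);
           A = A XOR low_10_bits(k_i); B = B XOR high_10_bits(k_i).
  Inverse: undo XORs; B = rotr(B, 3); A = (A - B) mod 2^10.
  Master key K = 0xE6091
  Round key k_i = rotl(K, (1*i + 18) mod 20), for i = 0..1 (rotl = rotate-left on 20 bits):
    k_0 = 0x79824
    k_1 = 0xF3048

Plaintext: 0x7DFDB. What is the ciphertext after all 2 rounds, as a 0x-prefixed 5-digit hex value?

s_0 = plaintext = 0x7DFDB
s_1 = Round(s_0, k_0) = 0x7DB39
s_2 = Round(s_1, k_1) = 0x59E02

0x59E02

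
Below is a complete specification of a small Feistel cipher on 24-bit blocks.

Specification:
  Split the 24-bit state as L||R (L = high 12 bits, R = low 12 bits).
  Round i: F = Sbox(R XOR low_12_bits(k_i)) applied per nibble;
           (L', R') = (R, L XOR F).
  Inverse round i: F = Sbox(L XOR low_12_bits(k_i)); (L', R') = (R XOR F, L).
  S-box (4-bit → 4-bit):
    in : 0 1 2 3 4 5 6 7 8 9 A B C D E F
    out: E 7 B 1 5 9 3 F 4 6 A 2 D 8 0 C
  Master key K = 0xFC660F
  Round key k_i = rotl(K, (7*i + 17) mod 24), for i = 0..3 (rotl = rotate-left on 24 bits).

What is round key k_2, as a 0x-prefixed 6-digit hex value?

0x3307FE

K = 0xFC660F
k_0 = rotl(K, (7*0+17) mod 24) = rotl(K, 17) = 0x1FF8CC
k_1 = rotl(K, (7*1+17) mod 24) = rotl(K, 0) = 0xFC660F
k_2 = rotl(K, (7*2+17) mod 24) = rotl(K, 7) = 0x3307FE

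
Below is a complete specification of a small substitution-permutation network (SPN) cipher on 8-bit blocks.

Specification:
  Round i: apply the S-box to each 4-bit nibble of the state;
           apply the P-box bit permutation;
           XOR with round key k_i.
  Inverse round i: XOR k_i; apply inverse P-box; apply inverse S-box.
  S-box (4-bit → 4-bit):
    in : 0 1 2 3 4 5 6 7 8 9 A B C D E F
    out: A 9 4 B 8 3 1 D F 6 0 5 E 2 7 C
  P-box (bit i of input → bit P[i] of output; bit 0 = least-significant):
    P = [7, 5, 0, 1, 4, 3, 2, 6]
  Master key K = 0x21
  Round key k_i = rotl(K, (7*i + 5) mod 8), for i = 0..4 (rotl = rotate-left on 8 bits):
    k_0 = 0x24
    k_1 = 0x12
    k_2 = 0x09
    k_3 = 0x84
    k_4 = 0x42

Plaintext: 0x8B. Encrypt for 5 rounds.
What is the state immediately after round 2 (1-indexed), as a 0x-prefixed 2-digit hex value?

s_0 = plaintext = 0x8B
s_1 = Round(s_0, k_0) = 0xF9
s_2 = Round(s_1, k_1) = 0x77
s_3 = Round(s_2, k_2) = 0xDE
s_4 = Round(s_3, k_3) = 0x2D
s_5 = Round(s_4, k_4) = 0x66

0x77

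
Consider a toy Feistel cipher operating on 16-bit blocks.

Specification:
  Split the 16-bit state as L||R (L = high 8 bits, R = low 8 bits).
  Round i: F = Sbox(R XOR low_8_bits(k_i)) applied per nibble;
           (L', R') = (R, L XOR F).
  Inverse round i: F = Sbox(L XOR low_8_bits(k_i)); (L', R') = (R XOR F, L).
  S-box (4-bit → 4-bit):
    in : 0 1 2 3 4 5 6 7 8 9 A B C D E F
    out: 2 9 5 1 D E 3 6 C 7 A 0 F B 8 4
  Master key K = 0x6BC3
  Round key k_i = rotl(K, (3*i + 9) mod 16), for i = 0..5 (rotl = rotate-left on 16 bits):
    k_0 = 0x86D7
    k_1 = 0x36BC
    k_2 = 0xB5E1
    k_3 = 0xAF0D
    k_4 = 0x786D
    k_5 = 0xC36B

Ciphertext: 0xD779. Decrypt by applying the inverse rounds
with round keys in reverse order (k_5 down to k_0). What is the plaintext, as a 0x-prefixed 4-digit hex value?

0xCBFE

s_0 = ciphertext = 0xD779
s_1 = InvRound(s_0, k_5) = 0x76D7
s_2 = InvRound(s_1, k_4) = 0x4776
s_3 = InvRound(s_2, k_3) = 0xAC47
s_4 = InvRound(s_3, k_2) = 0x9CAC
s_5 = InvRound(s_4, k_1) = 0xFE9C
s_6 = InvRound(s_5, k_0) = 0xCBFE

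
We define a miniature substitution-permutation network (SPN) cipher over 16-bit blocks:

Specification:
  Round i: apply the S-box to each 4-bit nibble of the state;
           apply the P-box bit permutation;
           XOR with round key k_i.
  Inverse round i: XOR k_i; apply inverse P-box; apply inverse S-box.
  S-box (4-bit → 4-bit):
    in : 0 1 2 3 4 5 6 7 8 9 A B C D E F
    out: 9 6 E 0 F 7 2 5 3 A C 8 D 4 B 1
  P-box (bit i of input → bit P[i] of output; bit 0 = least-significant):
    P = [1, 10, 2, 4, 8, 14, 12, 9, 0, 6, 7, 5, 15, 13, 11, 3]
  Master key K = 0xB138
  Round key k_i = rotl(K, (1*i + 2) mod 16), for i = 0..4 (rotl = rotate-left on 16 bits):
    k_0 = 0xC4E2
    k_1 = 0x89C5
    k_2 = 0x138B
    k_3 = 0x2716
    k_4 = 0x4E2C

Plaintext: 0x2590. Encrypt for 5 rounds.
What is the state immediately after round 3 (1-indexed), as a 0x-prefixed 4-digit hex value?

s_0 = plaintext = 0x2590
s_1 = Round(s_0, k_0) = 0xAE39
s_2 = Round(s_1, k_1) = 0x85BC
s_3 = Round(s_2, k_2) = 0xB15C
s_4 = Round(s_3, k_3) = 0x76C8
s_5 = Round(s_4, k_4) = 0xD16E

0xB15C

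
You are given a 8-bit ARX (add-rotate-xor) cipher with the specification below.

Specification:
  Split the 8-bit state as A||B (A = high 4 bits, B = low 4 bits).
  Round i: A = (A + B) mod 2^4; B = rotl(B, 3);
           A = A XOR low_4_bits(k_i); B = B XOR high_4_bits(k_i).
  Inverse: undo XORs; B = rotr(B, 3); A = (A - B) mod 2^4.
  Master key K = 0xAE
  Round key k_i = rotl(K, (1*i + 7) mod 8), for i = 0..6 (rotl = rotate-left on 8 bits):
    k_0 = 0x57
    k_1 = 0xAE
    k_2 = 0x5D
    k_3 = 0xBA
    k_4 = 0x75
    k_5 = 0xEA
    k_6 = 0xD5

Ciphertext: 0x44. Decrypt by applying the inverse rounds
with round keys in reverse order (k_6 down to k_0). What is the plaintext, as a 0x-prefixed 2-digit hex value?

s_0 = ciphertext = 0x44
s_1 = InvRound(s_0, k_6) = 0xE3
s_2 = InvRound(s_1, k_5) = 0x9B
s_3 = InvRound(s_2, k_4) = 0x39
s_4 = InvRound(s_3, k_3) = 0x54
s_5 = InvRound(s_4, k_2) = 0x62
s_6 = InvRound(s_5, k_1) = 0x71
s_7 = InvRound(s_6, k_0) = 0x88

0x88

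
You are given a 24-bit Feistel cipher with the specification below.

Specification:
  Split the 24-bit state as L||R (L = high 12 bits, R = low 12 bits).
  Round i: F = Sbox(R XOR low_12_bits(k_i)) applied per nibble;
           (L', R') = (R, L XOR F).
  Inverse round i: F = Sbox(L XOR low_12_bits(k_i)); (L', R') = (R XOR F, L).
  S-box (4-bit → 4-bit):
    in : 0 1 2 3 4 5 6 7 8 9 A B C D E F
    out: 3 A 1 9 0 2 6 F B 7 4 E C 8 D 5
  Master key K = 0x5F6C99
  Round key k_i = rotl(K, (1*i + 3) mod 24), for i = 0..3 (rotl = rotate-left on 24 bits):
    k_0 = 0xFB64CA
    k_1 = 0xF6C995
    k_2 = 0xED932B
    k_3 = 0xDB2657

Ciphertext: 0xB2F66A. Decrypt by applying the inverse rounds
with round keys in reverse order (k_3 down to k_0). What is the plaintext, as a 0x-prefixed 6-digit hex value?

s_0 = ciphertext = 0xB2F66A
s_1 = InvRound(s_0, k_3) = 0xE91B2F
s_2 = InvRound(s_1, k_2) = 0x3CBE91
s_3 = InvRound(s_2, k_1) = 0xABC3CB
s_4 = InvRound(s_3, k_0) = 0xE3DABC

0xE3DABC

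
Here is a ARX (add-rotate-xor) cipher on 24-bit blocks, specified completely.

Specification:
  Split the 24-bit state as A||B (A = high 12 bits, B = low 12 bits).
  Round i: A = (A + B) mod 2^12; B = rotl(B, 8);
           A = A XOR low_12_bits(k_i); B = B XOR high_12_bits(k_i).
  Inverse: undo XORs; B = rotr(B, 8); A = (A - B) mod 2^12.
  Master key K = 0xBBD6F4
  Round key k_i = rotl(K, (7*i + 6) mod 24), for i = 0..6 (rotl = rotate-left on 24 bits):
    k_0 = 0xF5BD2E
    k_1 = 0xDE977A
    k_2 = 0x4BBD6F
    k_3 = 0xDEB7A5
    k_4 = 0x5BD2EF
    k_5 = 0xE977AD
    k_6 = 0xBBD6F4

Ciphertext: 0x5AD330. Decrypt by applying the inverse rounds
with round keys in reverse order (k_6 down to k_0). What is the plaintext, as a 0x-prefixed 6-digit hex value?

0xB37D73

s_0 = ciphertext = 0x5AD330
s_1 = InvRound(s_0, k_6) = 0xA818D8
s_2 = InvRound(s_1, k_5) = 0x8364F6
s_3 = InvRound(s_2, k_4) = 0x6284B1
s_4 = InvRound(s_3, k_3) = 0xBE45A9
s_5 = InvRound(s_4, k_2) = 0x56A121
s_6 = InvRound(s_5, k_1) = 0x584C8C
s_7 = InvRound(s_6, k_0) = 0xB37D73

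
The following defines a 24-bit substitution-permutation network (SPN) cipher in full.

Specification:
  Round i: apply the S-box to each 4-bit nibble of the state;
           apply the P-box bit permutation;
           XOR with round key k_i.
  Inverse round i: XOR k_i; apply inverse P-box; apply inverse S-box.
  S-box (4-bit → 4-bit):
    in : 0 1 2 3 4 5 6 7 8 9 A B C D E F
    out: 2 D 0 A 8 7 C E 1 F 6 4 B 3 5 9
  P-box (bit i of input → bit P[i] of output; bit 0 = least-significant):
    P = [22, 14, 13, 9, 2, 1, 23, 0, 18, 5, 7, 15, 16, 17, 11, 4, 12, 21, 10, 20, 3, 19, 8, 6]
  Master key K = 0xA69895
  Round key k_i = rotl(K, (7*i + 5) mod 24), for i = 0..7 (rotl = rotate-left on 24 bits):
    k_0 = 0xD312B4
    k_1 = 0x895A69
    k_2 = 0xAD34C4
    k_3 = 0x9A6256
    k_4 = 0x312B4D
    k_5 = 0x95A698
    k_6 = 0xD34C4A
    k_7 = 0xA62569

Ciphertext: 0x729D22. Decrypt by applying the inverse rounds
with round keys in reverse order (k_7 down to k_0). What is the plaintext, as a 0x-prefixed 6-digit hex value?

0x2F778F

s_0 = ciphertext = 0x729D22
s_1 = InvRound(s_0, k_7) = 0xFFBF7E
s_2 = InvRound(s_1, k_6) = 0xAD4C87
s_3 = InvRound(s_2, k_5) = 0xD364C7
s_4 = InvRound(s_3, k_4) = 0xEAABAC
s_5 = InvRound(s_4, k_3) = 0x13670D
s_6 = InvRound(s_5, k_2) = 0x9C0E63
s_7 = InvRound(s_6, k_1) = 0x818800
s_8 = InvRound(s_7, k_0) = 0x2F778F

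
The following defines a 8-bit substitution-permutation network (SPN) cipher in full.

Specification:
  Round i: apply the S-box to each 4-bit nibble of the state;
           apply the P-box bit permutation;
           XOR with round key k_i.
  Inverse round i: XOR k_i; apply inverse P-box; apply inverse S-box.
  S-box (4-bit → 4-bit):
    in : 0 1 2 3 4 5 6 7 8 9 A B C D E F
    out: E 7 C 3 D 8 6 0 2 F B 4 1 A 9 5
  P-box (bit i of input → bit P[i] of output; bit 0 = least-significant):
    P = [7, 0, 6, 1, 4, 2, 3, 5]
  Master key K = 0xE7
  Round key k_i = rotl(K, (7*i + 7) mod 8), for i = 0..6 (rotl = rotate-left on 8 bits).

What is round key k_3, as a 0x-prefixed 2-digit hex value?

0x7E

K = 0xE7
k_0 = rotl(K, (7*0+7) mod 8) = rotl(K, 7) = 0xF3
k_1 = rotl(K, (7*1+7) mod 8) = rotl(K, 6) = 0xF9
k_2 = rotl(K, (7*2+7) mod 8) = rotl(K, 5) = 0xFC
k_3 = rotl(K, (7*3+7) mod 8) = rotl(K, 4) = 0x7E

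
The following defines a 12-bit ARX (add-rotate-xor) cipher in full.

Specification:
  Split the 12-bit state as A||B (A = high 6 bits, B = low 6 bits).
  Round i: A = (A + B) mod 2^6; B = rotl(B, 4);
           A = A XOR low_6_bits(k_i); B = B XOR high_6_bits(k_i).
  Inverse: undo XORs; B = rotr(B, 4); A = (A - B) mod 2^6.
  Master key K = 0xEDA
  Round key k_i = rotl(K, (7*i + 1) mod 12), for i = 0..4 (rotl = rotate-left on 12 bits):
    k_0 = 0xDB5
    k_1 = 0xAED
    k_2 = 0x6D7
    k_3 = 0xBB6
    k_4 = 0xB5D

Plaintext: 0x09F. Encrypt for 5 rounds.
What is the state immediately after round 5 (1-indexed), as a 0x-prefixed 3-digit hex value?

s_0 = plaintext = 0x09F
s_1 = Round(s_0, k_0) = 0x501
s_2 = Round(s_1, k_1) = 0xE3B
s_3 = Round(s_2, k_2) = 0x925
s_4 = Round(s_3, k_3) = 0xFF7
s_5 = Round(s_4, k_4) = 0xAD0

0xAD0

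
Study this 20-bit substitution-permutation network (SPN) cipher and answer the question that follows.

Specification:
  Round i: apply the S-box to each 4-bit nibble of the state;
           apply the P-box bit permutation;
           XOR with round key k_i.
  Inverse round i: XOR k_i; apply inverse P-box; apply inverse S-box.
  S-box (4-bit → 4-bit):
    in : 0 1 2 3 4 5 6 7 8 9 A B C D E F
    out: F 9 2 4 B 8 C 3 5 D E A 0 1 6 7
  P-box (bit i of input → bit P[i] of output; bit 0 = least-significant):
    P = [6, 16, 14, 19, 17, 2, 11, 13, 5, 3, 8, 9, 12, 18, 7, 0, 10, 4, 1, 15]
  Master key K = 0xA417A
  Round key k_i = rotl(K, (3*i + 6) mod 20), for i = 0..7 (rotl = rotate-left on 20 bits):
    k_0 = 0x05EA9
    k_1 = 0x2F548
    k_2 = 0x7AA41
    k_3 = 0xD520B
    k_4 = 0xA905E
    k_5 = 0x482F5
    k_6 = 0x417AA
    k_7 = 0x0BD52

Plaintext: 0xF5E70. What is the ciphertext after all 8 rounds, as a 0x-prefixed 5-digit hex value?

0x34EB6

s_0 = plaintext = 0xF5E70
s_1 = Round(s_0, k_0) = 0xB1BF6
s_2 = Round(s_1, k_1) = 0x82F55
s_3 = Round(s_2, k_2) = 0xB8F6B
s_4 = Round(s_3, k_3) = 0x4EBB3
s_5 = Round(s_4, k_4) = 0xE76C2
s_6 = Round(s_5, k_5) = 0x191E7
s_7 = Round(s_6, k_6) = 0x5894F
s_8 = Round(s_7, k_7) = 0x34EB6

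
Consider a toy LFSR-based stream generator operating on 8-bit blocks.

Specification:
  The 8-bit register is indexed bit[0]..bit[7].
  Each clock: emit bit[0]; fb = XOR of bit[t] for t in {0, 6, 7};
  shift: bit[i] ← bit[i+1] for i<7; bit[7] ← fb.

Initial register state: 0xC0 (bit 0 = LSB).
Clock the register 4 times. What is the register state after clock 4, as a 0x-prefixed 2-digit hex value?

0x6C

reg_0 = 0xC0
clock 1: out=0, reg = 0x60
clock 2: out=0, reg = 0xB0
clock 3: out=0, reg = 0xD8
clock 4: out=0, reg = 0x6C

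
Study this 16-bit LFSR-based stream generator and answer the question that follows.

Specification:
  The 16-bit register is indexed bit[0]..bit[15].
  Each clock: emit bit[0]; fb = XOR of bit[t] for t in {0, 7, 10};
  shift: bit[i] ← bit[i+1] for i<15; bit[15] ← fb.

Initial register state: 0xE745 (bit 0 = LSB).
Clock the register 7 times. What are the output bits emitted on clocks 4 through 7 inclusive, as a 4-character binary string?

0001

reg_0 = 0xE745
clock 1: out=1, reg = 0x73A2
clock 2: out=0, reg = 0xB9D1
clock 3: out=1, reg = 0x5CE8
clock 4: out=0, reg = 0x2E74
clock 5: out=0, reg = 0x973A
clock 6: out=0, reg = 0xCB9D
clock 7: out=1, reg = 0x65CE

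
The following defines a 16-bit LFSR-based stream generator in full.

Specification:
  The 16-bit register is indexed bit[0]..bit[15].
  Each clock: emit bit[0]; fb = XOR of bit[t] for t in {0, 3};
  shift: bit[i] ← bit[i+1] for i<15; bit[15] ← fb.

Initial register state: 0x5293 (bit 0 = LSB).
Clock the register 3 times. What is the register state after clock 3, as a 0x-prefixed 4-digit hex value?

reg_0 = 0x5293
clock 1: out=1, reg = 0xA949
clock 2: out=1, reg = 0x54A4
clock 3: out=0, reg = 0x2A52

0x2A52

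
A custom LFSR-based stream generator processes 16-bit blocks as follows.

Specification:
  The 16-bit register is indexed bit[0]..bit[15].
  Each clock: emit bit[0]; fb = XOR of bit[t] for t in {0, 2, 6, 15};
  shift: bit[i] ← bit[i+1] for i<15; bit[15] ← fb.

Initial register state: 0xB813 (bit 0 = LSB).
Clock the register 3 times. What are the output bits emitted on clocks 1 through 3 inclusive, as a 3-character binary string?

110

reg_0 = 0xB813
clock 1: out=1, reg = 0x5C09
clock 2: out=1, reg = 0xAE04
clock 3: out=0, reg = 0x5702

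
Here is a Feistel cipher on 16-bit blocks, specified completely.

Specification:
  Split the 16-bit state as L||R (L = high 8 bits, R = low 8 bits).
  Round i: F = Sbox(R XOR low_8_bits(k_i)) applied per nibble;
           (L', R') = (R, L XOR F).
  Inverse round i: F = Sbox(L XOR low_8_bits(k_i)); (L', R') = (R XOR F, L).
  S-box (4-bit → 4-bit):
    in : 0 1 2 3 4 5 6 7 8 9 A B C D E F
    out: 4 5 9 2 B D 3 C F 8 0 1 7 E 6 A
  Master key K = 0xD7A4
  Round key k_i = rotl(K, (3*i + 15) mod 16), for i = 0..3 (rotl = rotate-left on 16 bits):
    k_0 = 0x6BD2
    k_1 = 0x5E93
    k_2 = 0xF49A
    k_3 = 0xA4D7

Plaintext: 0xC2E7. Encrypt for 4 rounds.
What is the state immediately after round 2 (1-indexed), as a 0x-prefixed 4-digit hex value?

s_0 = plaintext = 0xC2E7
s_1 = Round(s_0, k_0) = 0xE7EF
s_2 = Round(s_1, k_1) = 0xEF20
s_3 = Round(s_2, k_2) = 0x20FF
s_4 = Round(s_3, k_3) = 0xFFBF

0xEF20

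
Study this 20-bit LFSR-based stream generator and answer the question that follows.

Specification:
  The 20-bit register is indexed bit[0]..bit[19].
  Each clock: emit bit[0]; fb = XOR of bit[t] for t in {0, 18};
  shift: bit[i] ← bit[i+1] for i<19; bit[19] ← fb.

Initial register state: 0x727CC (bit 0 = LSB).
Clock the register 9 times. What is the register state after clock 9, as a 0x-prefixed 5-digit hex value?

0x34B93

reg_0 = 0x727CC
clock 1: out=0, reg = 0xB93E6
clock 2: out=0, reg = 0x5C9F3
clock 3: out=1, reg = 0x2E4F9
clock 4: out=1, reg = 0x9727C
clock 5: out=0, reg = 0x4B93E
clock 6: out=0, reg = 0xA5C9F
clock 7: out=1, reg = 0xD2E4F
clock 8: out=1, reg = 0x69727
clock 9: out=1, reg = 0x34B93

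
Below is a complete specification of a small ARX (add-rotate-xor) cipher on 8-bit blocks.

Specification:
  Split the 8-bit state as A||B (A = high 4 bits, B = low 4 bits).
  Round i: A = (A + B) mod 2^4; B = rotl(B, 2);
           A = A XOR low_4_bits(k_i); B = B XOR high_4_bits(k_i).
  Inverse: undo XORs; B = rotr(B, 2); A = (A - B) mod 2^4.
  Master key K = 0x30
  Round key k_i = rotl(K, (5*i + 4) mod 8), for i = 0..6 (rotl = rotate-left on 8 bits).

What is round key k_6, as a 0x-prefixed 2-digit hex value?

K = 0x30
k_0 = rotl(K, (5*0+4) mod 8) = rotl(K, 4) = 0x03
k_1 = rotl(K, (5*1+4) mod 8) = rotl(K, 1) = 0x60
k_2 = rotl(K, (5*2+4) mod 8) = rotl(K, 6) = 0x0C
k_3 = rotl(K, (5*3+4) mod 8) = rotl(K, 3) = 0x81
k_4 = rotl(K, (5*4+4) mod 8) = rotl(K, 0) = 0x30
k_5 = rotl(K, (5*5+4) mod 8) = rotl(K, 5) = 0x06
k_6 = rotl(K, (5*6+4) mod 8) = rotl(K, 2) = 0xC0

0xC0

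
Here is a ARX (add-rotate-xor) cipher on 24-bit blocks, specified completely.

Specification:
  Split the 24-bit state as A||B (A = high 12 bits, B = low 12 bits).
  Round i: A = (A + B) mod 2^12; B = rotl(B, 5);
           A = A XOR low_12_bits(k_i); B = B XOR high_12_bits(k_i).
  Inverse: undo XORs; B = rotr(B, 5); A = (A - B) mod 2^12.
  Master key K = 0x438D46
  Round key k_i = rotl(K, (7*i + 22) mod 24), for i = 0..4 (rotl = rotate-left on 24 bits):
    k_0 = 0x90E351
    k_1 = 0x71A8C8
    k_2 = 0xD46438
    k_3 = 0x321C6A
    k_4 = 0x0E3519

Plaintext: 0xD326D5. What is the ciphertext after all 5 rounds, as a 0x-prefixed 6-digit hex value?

s_0 = plaintext = 0xD326D5
s_1 = Round(s_0, k_0) = 0x7563A3
s_2 = Round(s_1, k_1) = 0x23137D
s_3 = Round(s_2, k_2) = 0x1962E0
s_4 = Round(s_3, k_3) = 0x81CF24
s_5 = Round(s_4, k_4) = 0x25947D

0x25947D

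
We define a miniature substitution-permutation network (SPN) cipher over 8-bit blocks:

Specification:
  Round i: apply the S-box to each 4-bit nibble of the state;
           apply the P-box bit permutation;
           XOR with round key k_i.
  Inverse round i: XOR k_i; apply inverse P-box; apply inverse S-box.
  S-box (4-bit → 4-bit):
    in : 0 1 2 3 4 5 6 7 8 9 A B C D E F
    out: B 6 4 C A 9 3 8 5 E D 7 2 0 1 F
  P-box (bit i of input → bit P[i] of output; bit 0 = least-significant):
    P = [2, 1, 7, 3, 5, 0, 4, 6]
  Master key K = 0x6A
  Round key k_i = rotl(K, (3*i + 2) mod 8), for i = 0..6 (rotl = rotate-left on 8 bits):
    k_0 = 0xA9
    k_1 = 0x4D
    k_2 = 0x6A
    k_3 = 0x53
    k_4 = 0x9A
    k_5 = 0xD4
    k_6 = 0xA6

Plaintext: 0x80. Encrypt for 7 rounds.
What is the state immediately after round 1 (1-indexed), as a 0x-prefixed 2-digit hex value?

0x97

s_0 = plaintext = 0x80
s_1 = Round(s_0, k_0) = 0x97
s_2 = Round(s_1, k_1) = 0x14
s_3 = Round(s_2, k_2) = 0x71
s_4 = Round(s_3, k_3) = 0x91
s_5 = Round(s_4, k_4) = 0x49
s_6 = Round(s_5, k_5) = 0x1F
s_7 = Round(s_6, k_6) = 0x39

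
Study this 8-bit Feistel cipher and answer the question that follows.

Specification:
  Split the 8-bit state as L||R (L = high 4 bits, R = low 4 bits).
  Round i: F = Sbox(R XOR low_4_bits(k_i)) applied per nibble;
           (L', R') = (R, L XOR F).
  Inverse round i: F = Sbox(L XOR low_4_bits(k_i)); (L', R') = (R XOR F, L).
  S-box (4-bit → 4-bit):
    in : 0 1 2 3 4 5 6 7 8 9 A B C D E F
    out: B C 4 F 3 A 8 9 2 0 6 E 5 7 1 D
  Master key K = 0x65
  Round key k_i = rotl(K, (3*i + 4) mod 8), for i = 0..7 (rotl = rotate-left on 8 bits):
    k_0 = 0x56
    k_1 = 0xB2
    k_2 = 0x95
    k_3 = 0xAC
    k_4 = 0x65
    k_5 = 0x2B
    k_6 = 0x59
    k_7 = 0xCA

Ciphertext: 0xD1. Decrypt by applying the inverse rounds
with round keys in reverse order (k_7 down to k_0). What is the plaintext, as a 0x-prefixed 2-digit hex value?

0x40

s_0 = ciphertext = 0xD1
s_1 = InvRound(s_0, k_7) = 0x8D
s_2 = InvRound(s_1, k_6) = 0x18
s_3 = InvRound(s_2, k_5) = 0xE1
s_4 = InvRound(s_3, k_4) = 0xFE
s_5 = InvRound(s_4, k_3) = 0x1F
s_6 = InvRound(s_5, k_2) = 0xC1
s_7 = InvRound(s_6, k_1) = 0x0C
s_8 = InvRound(s_7, k_0) = 0x40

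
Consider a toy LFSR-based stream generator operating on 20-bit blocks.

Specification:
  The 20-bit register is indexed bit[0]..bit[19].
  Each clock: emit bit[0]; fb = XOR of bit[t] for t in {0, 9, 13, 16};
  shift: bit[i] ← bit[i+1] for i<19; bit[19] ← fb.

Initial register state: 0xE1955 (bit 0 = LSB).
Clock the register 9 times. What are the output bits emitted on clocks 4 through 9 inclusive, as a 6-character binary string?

reg_0 = 0xE1955
clock 1: out=1, reg = 0xF0CAA
clock 2: out=0, reg = 0xF8655
clock 3: out=1, reg = 0xFC32A
clock 4: out=0, reg = 0x7E195
clock 5: out=1, reg = 0xBF0CA
clock 6: out=0, reg = 0x5F865
clock 7: out=1, reg = 0xAFC32
clock 8: out=0, reg = 0xD7E19
clock 9: out=1, reg = 0x6BF0C

010101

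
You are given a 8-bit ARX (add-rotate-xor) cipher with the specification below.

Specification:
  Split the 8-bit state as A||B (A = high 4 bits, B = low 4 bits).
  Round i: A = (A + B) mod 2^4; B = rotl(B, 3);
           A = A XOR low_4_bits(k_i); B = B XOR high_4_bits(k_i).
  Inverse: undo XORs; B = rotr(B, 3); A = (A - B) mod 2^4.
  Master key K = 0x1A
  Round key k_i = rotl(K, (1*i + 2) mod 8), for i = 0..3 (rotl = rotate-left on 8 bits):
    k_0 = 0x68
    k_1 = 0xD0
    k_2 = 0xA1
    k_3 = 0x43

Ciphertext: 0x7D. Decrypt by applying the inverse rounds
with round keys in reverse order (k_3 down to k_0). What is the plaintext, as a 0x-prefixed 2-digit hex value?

s_0 = ciphertext = 0x7D
s_1 = InvRound(s_0, k_3) = 0x13
s_2 = InvRound(s_1, k_2) = 0xD3
s_3 = InvRound(s_2, k_1) = 0x0D
s_4 = InvRound(s_3, k_0) = 0x17

0x17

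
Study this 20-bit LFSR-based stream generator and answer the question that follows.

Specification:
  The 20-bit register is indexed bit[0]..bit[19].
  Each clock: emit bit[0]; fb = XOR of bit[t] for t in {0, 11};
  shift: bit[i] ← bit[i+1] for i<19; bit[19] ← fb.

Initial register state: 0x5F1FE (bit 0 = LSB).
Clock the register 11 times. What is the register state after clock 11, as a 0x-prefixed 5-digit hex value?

reg_0 = 0x5F1FE
clock 1: out=0, reg = 0x2F8FF
clock 2: out=1, reg = 0x17C7F
clock 3: out=1, reg = 0x0BE3F
clock 4: out=1, reg = 0x05F1F
clock 5: out=1, reg = 0x02F8F
clock 6: out=1, reg = 0x017C7
clock 7: out=1, reg = 0x80BE3
clock 8: out=1, reg = 0x405F1
clock 9: out=1, reg = 0xA02F8
clock 10: out=0, reg = 0x5017C
clock 11: out=0, reg = 0x280BE

0x280BE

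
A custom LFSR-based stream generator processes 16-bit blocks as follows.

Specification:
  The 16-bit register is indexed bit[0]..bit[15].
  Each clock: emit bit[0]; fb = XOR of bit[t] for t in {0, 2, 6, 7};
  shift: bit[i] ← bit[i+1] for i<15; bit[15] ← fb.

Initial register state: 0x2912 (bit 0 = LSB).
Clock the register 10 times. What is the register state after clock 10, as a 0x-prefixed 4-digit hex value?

reg_0 = 0x2912
clock 1: out=0, reg = 0x1489
clock 2: out=1, reg = 0x0A44
clock 3: out=0, reg = 0x0522
clock 4: out=0, reg = 0x0291
clock 5: out=1, reg = 0x0148
clock 6: out=0, reg = 0x80A4
clock 7: out=0, reg = 0x4052
clock 8: out=0, reg = 0xA029
clock 9: out=1, reg = 0xD014
clock 10: out=0, reg = 0xE80A

0xE80A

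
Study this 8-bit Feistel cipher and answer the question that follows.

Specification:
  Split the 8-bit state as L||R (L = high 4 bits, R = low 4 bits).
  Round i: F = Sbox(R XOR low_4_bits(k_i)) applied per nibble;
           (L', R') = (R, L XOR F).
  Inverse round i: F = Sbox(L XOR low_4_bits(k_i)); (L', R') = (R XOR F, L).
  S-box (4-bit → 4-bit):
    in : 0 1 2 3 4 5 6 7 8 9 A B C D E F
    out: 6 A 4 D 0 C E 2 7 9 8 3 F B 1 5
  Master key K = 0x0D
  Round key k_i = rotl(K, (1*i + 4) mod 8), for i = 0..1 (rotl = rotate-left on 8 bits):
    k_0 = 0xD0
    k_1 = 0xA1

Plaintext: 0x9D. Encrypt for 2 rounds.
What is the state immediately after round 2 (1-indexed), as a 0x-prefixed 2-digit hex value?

0x20

s_0 = plaintext = 0x9D
s_1 = Round(s_0, k_0) = 0xD2
s_2 = Round(s_1, k_1) = 0x20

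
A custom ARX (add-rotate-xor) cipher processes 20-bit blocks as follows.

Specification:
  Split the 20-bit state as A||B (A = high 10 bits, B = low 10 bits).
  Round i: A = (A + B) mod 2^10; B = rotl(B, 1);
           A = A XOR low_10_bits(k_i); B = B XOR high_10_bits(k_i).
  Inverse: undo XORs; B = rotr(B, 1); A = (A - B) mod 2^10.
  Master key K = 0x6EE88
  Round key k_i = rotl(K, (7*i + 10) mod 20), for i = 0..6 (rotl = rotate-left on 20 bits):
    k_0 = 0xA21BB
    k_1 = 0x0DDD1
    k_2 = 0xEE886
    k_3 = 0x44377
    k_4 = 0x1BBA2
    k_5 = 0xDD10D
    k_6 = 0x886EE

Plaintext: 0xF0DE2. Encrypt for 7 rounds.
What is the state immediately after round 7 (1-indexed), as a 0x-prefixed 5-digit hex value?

0x953A9

s_0 = plaintext = 0xF0DE2
s_1 = Round(s_0, k_0) = 0x0794C
s_2 = Round(s_1, k_1) = 0x2EEAF
s_3 = Round(s_2, k_2) = 0xFB2E5
s_4 = Round(s_3, k_3) = 0x698DB
s_5 = Round(s_4, k_4) = 0x48DD8
s_6 = Round(s_5, k_5) = 0xFD8C4
s_7 = Round(s_6, k_6) = 0x953A9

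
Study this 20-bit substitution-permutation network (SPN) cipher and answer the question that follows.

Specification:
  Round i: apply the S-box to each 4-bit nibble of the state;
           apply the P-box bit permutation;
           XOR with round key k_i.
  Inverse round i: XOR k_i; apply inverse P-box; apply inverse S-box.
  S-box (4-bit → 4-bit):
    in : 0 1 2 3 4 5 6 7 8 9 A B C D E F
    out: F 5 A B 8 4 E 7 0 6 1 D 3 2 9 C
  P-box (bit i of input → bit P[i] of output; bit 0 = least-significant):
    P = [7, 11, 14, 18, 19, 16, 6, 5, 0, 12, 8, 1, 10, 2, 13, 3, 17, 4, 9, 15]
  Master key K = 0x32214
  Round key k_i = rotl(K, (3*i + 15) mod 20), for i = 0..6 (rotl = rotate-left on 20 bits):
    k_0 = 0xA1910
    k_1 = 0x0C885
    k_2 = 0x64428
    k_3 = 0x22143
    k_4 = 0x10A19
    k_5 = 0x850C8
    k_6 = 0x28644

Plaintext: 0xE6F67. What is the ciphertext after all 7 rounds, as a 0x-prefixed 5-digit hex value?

0x41CF2

s_0 = plaintext = 0xE6F67
s_1 = Round(s_0, k_0) = 0x9F0FE
s_2 = Round(s_1, k_1) = 0x4FB7E
s_3 = Round(s_2, k_2) = 0xBE5E3
s_4 = Round(s_3, k_3) = 0xCAEEB
s_5 = Round(s_4, k_4) = 0xF4EAA
s_6 = Round(s_5, k_5) = 0x0D243
s_7 = Round(s_6, k_6) = 0x41CF2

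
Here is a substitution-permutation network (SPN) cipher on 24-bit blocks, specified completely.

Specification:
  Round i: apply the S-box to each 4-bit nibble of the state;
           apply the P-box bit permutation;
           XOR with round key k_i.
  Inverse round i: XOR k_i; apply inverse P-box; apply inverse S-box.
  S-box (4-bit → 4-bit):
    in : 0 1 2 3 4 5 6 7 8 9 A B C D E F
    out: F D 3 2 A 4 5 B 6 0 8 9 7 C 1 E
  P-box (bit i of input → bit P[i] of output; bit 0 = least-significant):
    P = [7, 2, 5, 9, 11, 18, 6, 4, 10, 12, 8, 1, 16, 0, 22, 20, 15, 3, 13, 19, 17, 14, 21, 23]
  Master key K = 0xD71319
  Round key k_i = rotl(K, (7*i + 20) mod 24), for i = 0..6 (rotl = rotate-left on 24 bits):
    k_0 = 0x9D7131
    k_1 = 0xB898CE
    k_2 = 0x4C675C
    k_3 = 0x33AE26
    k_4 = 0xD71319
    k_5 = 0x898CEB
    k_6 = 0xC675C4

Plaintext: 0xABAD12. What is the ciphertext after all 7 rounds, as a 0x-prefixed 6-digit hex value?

s_0 = plaintext = 0xABAD12
s_1 = Round(s_0, k_0) = 0x05F8E7
s_2 = Round(s_1, k_1) = 0x4AE34B
s_3 = Round(s_2, k_2) = 0xC135CC
s_4 = Round(s_3, k_3) = 0x1D47C3
s_5 = Round(s_4, k_4) = 0x692F5E
s_6 = Round(s_5, k_5) = 0xAA9D28
s_7 = Round(s_6, k_6) = 0x4A7CE2

0x4A7CE2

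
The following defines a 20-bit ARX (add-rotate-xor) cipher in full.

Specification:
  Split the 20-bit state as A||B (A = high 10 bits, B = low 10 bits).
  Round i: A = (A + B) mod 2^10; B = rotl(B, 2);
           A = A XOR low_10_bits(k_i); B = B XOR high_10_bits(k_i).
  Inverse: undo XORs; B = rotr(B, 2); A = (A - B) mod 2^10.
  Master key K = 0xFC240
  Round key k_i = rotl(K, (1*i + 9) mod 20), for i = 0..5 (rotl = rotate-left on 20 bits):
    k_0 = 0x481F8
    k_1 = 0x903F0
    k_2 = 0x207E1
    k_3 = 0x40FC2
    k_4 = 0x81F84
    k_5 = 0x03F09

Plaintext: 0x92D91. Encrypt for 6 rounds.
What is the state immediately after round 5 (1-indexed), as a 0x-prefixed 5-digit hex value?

s_0 = plaintext = 0x92D91
s_1 = Round(s_0, k_0) = 0x89365
s_2 = Round(s_1, k_1) = 0x9E7D7
s_3 = Round(s_2, k_2) = 0x6C7DE
s_4 = Round(s_3, k_3) = 0x93678
s_5 = Round(s_4, k_4) = 0xD07E5
s_6 = Round(s_5, k_5) = 0x0BF98

0xD07E5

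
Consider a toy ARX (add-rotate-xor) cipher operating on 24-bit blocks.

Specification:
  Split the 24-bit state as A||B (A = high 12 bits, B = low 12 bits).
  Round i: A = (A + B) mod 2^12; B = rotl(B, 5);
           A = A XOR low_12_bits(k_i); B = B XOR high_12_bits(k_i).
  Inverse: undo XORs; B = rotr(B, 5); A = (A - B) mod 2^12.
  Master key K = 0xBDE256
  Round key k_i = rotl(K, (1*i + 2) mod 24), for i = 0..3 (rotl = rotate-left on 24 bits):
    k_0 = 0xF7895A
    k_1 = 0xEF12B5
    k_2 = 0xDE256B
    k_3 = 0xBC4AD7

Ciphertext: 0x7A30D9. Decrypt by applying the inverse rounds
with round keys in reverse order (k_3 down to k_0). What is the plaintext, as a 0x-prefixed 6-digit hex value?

0xD3B3DB

s_0 = ciphertext = 0x7A30D9
s_1 = InvRound(s_0, k_3) = 0xE9CED8
s_2 = InvRound(s_1, k_2) = 0xEDED19
s_3 = InvRound(s_2, k_1) = 0x84C41F
s_4 = InvRound(s_3, k_0) = 0xD3B3DB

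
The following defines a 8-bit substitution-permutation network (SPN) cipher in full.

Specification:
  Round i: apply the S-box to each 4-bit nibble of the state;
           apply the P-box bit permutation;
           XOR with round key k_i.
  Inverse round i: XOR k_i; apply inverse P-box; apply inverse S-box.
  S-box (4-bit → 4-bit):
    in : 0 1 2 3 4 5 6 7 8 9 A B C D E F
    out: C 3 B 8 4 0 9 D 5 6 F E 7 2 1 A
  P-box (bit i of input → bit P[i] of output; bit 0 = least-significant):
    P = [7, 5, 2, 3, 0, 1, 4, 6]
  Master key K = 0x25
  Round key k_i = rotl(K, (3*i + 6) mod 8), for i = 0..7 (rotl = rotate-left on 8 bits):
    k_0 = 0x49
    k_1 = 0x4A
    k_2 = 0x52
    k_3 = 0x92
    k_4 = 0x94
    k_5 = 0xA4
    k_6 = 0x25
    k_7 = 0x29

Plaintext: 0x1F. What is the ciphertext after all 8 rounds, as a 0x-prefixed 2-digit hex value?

s_0 = plaintext = 0x1F
s_1 = Round(s_0, k_0) = 0x62
s_2 = Round(s_1, k_1) = 0xA3
s_3 = Round(s_2, k_2) = 0x09
s_4 = Round(s_3, k_3) = 0xE6
s_5 = Round(s_4, k_4) = 0x1D
s_6 = Round(s_5, k_5) = 0x87
s_7 = Round(s_6, k_6) = 0xB8
s_8 = Round(s_7, k_7) = 0xFF

0xFF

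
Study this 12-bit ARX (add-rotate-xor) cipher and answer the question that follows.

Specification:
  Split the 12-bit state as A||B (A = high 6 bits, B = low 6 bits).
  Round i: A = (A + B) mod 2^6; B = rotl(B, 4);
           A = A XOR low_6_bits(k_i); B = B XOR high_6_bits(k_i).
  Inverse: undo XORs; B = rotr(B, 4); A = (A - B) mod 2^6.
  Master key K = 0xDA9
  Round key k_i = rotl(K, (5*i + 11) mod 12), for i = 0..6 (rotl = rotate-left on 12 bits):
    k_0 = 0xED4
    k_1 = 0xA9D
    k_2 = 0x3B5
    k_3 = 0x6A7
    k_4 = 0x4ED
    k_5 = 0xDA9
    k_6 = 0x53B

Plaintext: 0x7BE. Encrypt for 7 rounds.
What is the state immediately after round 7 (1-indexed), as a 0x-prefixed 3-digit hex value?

0x6F3

s_0 = plaintext = 0x7BE
s_1 = Round(s_0, k_0) = 0x214
s_2 = Round(s_1, k_1) = 0x06F
s_3 = Round(s_2, k_2) = 0x175
s_4 = Round(s_3, k_3) = 0x747
s_5 = Round(s_4, k_4) = 0x262
s_6 = Round(s_5, k_5) = 0x09E
s_7 = Round(s_6, k_6) = 0x6F3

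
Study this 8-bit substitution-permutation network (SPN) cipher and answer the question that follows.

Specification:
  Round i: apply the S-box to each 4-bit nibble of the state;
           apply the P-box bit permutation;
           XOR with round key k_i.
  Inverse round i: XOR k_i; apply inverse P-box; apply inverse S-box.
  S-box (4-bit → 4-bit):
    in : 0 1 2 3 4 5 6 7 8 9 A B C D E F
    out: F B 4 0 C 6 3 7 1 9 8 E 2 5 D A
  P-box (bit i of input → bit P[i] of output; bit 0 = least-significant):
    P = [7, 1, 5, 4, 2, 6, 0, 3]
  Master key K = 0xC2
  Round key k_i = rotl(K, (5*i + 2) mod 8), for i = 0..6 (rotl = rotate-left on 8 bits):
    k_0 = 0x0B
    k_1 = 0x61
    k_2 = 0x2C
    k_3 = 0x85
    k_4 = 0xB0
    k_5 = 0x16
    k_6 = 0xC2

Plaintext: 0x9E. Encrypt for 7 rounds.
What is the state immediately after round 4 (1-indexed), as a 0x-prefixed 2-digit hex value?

s_0 = plaintext = 0x9E
s_1 = Round(s_0, k_0) = 0xB7
s_2 = Round(s_1, k_1) = 0x8A
s_3 = Round(s_2, k_2) = 0x38
s_4 = Round(s_3, k_3) = 0x05
s_5 = Round(s_4, k_4) = 0xDF
s_6 = Round(s_5, k_5) = 0x01
s_7 = Round(s_6, k_6) = 0x1D

0x05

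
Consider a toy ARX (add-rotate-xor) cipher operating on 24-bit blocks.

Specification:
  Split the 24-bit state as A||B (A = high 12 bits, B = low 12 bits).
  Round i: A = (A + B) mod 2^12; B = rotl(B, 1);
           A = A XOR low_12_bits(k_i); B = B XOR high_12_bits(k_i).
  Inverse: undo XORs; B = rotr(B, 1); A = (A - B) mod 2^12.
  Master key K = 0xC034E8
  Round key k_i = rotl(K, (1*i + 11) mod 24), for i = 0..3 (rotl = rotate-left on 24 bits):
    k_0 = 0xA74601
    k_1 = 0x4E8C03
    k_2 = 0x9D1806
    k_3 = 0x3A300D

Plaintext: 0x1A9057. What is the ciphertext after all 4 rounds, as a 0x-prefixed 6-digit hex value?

0x793574

s_0 = plaintext = 0x1A9057
s_1 = Round(s_0, k_0) = 0x401ADA
s_2 = Round(s_1, k_1) = 0x2D815D
s_3 = Round(s_2, k_2) = 0xC33B6B
s_4 = Round(s_3, k_3) = 0x793574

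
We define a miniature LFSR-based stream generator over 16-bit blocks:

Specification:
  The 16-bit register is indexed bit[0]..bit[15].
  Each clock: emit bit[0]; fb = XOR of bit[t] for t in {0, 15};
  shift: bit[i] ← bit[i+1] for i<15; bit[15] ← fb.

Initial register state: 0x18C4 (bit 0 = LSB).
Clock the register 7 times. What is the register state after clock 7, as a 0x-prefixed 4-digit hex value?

0x7831

reg_0 = 0x18C4
clock 1: out=0, reg = 0x0C62
clock 2: out=0, reg = 0x0631
clock 3: out=1, reg = 0x8318
clock 4: out=0, reg = 0xC18C
clock 5: out=0, reg = 0xE0C6
clock 6: out=0, reg = 0xF063
clock 7: out=1, reg = 0x7831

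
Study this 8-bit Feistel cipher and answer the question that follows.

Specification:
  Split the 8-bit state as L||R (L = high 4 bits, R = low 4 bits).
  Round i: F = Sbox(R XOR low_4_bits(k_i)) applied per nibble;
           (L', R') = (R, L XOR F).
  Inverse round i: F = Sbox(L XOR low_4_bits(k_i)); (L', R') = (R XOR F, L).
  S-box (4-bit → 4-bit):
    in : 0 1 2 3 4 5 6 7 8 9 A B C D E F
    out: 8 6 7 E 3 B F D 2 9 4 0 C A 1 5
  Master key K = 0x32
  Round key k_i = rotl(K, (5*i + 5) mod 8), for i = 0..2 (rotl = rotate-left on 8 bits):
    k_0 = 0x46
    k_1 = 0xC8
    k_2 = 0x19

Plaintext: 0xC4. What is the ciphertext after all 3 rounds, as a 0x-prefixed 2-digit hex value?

s_0 = plaintext = 0xC4
s_1 = Round(s_0, k_0) = 0x4B
s_2 = Round(s_1, k_1) = 0xBA
s_3 = Round(s_2, k_2) = 0xA5

0xA5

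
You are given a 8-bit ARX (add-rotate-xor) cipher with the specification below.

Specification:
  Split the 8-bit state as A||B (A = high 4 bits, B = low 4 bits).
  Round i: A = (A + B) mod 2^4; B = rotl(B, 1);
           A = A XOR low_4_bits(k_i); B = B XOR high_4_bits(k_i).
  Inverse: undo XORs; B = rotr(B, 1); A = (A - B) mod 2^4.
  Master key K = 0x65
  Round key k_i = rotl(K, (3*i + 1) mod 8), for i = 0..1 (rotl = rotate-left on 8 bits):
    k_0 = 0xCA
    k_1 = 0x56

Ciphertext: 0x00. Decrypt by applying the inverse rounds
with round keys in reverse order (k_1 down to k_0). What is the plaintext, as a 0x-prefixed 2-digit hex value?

s_0 = ciphertext = 0x00
s_1 = InvRound(s_0, k_1) = 0xCA
s_2 = InvRound(s_1, k_0) = 0x33

0x33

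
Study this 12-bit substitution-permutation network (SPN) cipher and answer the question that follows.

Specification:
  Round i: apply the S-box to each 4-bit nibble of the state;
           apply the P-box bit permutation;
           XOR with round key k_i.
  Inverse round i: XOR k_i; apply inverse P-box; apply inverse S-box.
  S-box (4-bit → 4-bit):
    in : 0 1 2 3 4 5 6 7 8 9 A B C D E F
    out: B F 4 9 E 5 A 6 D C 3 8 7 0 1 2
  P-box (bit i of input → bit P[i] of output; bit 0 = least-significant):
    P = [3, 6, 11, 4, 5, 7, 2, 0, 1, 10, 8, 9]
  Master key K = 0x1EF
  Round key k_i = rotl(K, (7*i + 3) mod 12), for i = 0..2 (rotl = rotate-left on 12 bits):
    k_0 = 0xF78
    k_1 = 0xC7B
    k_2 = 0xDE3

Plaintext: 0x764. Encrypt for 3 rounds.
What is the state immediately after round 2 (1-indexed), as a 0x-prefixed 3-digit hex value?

0x5CB

s_0 = plaintext = 0x764
s_1 = Round(s_0, k_0) = 0x2A9
s_2 = Round(s_1, k_1) = 0x5CB
s_3 = Round(s_2, k_2) = 0xC55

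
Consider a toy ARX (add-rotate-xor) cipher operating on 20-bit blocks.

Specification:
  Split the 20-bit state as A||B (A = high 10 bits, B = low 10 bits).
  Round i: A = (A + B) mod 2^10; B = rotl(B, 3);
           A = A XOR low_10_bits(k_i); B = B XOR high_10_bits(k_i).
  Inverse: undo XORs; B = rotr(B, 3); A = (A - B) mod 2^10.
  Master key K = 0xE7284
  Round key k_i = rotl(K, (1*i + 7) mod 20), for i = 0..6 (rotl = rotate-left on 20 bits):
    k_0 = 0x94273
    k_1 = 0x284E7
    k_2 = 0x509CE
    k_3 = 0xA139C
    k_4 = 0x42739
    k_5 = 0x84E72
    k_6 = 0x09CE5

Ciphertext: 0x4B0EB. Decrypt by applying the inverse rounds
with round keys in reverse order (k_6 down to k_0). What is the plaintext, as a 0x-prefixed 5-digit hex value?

s_0 = ciphertext = 0x4B0EB
s_1 = InvRound(s_0, k_6) = 0xEC219
s_2 = InvRound(s_1, k_5) = 0x30501
s_3 = InvRound(s_2, k_4) = 0xFDC01
s_4 = InvRound(s_3, k_3) = 0x66ED0
s_5 = InvRound(s_4, k_2) = 0xB8D72
s_6 = InvRound(s_5, k_1) = 0x129BA
s_7 = InvRound(s_6, k_0) = 0x2F17D

0x2F17D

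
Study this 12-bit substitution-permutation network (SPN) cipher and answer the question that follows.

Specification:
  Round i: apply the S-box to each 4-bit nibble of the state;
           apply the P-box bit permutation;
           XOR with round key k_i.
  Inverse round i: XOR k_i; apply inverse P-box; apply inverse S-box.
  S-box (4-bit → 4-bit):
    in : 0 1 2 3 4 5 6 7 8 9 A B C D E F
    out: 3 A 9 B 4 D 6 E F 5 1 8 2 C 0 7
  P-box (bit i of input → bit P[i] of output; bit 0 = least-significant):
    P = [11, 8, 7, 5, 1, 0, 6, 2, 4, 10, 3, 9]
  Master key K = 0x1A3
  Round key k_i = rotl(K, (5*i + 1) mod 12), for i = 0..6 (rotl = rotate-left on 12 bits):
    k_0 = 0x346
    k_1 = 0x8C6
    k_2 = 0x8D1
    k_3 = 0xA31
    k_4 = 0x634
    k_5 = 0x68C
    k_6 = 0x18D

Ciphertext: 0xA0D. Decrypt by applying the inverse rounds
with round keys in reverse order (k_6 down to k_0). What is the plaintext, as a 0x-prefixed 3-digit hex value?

0x4F9

s_0 = ciphertext = 0xA0D
s_1 = InvRound(s_0, k_6) = 0xBEF
s_2 = InvRound(s_1, k_5) = 0xCF3
s_3 = InvRound(s_2, k_4) = 0xB89
s_4 = InvRound(s_3, k_3) = 0x9E7
s_5 = InvRound(s_4, k_2) = 0xA21
s_6 = InvRound(s_5, k_1) = 0xB8D
s_7 = InvRound(s_6, k_0) = 0x4F9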